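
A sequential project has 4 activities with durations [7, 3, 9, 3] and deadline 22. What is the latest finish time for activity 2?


LF(activity 2) = deadline - sum of successor durations
Successors: activities 3 through 4 with durations [9, 3]
Sum of successor durations = 12
LF = 22 - 12 = 10

10


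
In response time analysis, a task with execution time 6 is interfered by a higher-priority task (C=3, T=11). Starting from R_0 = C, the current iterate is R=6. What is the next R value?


R_next = C + ceil(R_prev / T_hp) * C_hp
ceil(6 / 11) = ceil(0.5455) = 1
Interference = 1 * 3 = 3
R_next = 6 + 3 = 9

9


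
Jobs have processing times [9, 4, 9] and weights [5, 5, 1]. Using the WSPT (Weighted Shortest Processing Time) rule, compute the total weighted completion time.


Compute p/w ratios and sort ascending (WSPT): [(4, 5), (9, 5), (9, 1)]
Compute weighted completion times:
  Job (p=4,w=5): C=4, w*C=5*4=20
  Job (p=9,w=5): C=13, w*C=5*13=65
  Job (p=9,w=1): C=22, w*C=1*22=22
Total weighted completion time = 107

107


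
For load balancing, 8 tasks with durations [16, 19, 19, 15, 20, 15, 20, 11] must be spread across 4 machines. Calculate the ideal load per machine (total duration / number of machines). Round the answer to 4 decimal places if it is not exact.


Total processing time = 16 + 19 + 19 + 15 + 20 + 15 + 20 + 11 = 135
Number of machines = 4
Ideal balanced load = 135 / 4 = 33.75

33.75


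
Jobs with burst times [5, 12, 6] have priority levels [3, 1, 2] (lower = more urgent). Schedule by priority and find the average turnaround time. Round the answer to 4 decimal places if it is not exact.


Sort by priority (ascending = highest first):
Order: [(1, 12), (2, 6), (3, 5)]
Completion times:
  Priority 1, burst=12, C=12
  Priority 2, burst=6, C=18
  Priority 3, burst=5, C=23
Average turnaround = 53/3 = 17.6667

17.6667


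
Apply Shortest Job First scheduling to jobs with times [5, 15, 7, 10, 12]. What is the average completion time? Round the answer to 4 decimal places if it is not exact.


SJF order (ascending): [5, 7, 10, 12, 15]
Completion times:
  Job 1: burst=5, C=5
  Job 2: burst=7, C=12
  Job 3: burst=10, C=22
  Job 4: burst=12, C=34
  Job 5: burst=15, C=49
Average completion = 122/5 = 24.4

24.4


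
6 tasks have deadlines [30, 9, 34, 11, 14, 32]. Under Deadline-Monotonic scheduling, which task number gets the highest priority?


Sort tasks by relative deadline (ascending):
  Task 2: deadline = 9
  Task 4: deadline = 11
  Task 5: deadline = 14
  Task 1: deadline = 30
  Task 6: deadline = 32
  Task 3: deadline = 34
Priority order (highest first): [2, 4, 5, 1, 6, 3]
Highest priority task = 2

2


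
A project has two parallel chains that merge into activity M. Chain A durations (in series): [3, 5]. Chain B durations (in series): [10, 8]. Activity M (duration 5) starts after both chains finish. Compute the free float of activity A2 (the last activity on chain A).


ES(A2) = sum of predecessors on chain A = 3
EF(A2) = ES + duration = 3 + 5 = 8
Successor of A2 is M. ES(M) = max(sum(A), sum(B)) = max(8, 18) = 18
Free float = ES(successor) - EF(current) = 18 - 8 = 10

10


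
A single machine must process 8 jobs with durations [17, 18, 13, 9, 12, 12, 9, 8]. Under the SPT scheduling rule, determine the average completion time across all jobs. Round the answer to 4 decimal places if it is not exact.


Sort jobs by processing time (SPT order): [8, 9, 9, 12, 12, 13, 17, 18]
Compute completion times sequentially:
  Job 1: processing = 8, completes at 8
  Job 2: processing = 9, completes at 17
  Job 3: processing = 9, completes at 26
  Job 4: processing = 12, completes at 38
  Job 5: processing = 12, completes at 50
  Job 6: processing = 13, completes at 63
  Job 7: processing = 17, completes at 80
  Job 8: processing = 18, completes at 98
Sum of completion times = 380
Average completion time = 380/8 = 47.5

47.5


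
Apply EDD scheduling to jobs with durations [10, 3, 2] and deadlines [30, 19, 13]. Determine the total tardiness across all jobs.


Sort by due date (EDD order): [(2, 13), (3, 19), (10, 30)]
Compute completion times and tardiness:
  Job 1: p=2, d=13, C=2, tardiness=max(0,2-13)=0
  Job 2: p=3, d=19, C=5, tardiness=max(0,5-19)=0
  Job 3: p=10, d=30, C=15, tardiness=max(0,15-30)=0
Total tardiness = 0

0


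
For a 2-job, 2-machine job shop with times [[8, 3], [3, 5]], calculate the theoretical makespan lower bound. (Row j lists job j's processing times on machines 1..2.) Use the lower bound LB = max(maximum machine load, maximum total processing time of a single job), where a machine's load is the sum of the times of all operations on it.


Machine loads:
  Machine 1: 8 + 3 = 11
  Machine 2: 3 + 5 = 8
Max machine load = 11
Job totals:
  Job 1: 11
  Job 2: 8
Max job total = 11
Lower bound = max(11, 11) = 11

11


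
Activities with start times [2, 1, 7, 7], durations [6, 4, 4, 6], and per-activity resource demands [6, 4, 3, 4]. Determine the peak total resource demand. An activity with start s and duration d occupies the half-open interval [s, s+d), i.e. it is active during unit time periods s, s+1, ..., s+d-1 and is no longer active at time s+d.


Each activity i is active on [start_i, start_i + duration_i).
Compute total resource usage per time slot:
  t=0: active resources = [], total = 0
  t=1: active resources = [4], total = 4
  t=2: active resources = [6, 4], total = 10
  t=3: active resources = [6, 4], total = 10
  t=4: active resources = [6, 4], total = 10
  t=5: active resources = [6], total = 6
  t=6: active resources = [6], total = 6
  t=7: active resources = [6, 3, 4], total = 13
  t=8: active resources = [3, 4], total = 7
  t=9: active resources = [3, 4], total = 7
  t=10: active resources = [3, 4], total = 7
  t=11: active resources = [4], total = 4
  t=12: active resources = [4], total = 4
Peak resource demand = 13

13


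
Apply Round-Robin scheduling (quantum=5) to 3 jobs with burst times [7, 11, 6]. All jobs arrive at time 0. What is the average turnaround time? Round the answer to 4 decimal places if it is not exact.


Time quantum = 5
Execution trace:
  J1 runs 5 units, time = 5
  J2 runs 5 units, time = 10
  J3 runs 5 units, time = 15
  J1 runs 2 units, time = 17
  J2 runs 5 units, time = 22
  J3 runs 1 units, time = 23
  J2 runs 1 units, time = 24
Finish times: [17, 24, 23]
Average turnaround = 64/3 = 21.3333

21.3333


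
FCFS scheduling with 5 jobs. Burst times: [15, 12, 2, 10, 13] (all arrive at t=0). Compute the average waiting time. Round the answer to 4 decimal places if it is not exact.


FCFS order (as given): [15, 12, 2, 10, 13]
Waiting times:
  Job 1: wait = 0
  Job 2: wait = 15
  Job 3: wait = 27
  Job 4: wait = 29
  Job 5: wait = 39
Sum of waiting times = 110
Average waiting time = 110/5 = 22.0

22.0


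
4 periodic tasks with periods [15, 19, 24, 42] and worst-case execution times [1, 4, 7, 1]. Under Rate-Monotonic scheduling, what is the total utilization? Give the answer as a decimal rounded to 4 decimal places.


Compute individual utilizations (exact fractions):
  Task 1: C/T = 1/15 (approx. 0.0667)
  Task 2: C/T = 4/19 (approx. 0.2105)
  Task 3: C/T = 7/24 (approx. 0.2917)
  Task 4: C/T = 1/42 (approx. 0.0238)
Total utilization U = 1/15 + 4/19 + 7/24 + 1/42 = 3153/5320
Rounded to 4 decimal places: U = 0.5927
RM (Liu & Layland) bound for 4 tasks = 0.756828; compare with U = 3153/5320 (approx. 0.592669)
U <= bound, so schedulable by RM sufficient condition.

0.5927


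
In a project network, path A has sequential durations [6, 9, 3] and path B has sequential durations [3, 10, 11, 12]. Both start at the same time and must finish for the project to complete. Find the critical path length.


Path A total = 6 + 9 + 3 = 18
Path B total = 3 + 10 + 11 + 12 = 36
Critical path = longest path = max(18, 36) = 36

36


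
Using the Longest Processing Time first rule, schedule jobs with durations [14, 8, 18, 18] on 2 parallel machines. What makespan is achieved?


Sort jobs in decreasing order (LPT): [18, 18, 14, 8]
Assign each job to the least loaded machine:
  Machine 1: jobs [18, 14], load = 32
  Machine 2: jobs [18, 8], load = 26
Makespan = max load = 32

32


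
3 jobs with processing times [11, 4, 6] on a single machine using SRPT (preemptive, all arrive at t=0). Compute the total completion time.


Since all jobs arrive at t=0, SRPT equals SPT ordering.
SPT order: [4, 6, 11]
Completion times:
  Job 1: p=4, C=4
  Job 2: p=6, C=10
  Job 3: p=11, C=21
Total completion time = 4 + 10 + 21 = 35

35


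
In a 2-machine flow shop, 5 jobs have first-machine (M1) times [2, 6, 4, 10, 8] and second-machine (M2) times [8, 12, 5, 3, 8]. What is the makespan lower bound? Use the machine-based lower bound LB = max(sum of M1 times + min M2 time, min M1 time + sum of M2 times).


LB1 = sum(M1 times) + min(M2 times) = 30 + 3 = 33
LB2 = min(M1 times) + sum(M2 times) = 2 + 36 = 38
Lower bound = max(LB1, LB2) = max(33, 38) = 38

38


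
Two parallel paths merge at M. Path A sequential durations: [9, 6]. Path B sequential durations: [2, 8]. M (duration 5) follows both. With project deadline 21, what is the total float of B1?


Forward pass: ES(B1) = sum of predecessors on chain B = 0
EF = ES + duration = 0 + 2 = 2
Backward pass: LF(M) = deadline = 21; LS(M) = 21 - 5 = 16
LF(B1) = LS(M) - sum(successors on chain B) = 16 - 8 = 8
LS = LF - duration = 8 - 2 = 6
Total float = LS - ES = 6 - 0 = 6

6


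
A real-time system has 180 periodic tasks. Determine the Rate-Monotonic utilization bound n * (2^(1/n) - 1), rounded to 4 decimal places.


Compute 2^(1/180) = 1.0038582416
Subtract 1: 1.0038582416 - 1 = 0.0038582416
Multiply by n: 180 * 0.0038582416 = 0.6944834880
Round to 4 dp: 0.6945

0.6945


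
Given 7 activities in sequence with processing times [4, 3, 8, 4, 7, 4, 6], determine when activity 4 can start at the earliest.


Activity 4 starts after activities 1 through 3 complete.
Predecessor durations: [4, 3, 8]
ES = 4 + 3 + 8 = 15

15


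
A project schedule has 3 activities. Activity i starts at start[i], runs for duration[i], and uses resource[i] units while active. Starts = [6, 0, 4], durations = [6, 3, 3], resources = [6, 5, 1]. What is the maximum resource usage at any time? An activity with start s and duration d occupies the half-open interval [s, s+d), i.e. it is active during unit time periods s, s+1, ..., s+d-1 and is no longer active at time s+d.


Each activity i is active on [start_i, start_i + duration_i).
Compute total resource usage per time slot:
  t=0: active resources = [5], total = 5
  t=1: active resources = [5], total = 5
  t=2: active resources = [5], total = 5
  t=3: active resources = [], total = 0
  t=4: active resources = [1], total = 1
  t=5: active resources = [1], total = 1
  t=6: active resources = [6, 1], total = 7
  t=7: active resources = [6], total = 6
  t=8: active resources = [6], total = 6
  t=9: active resources = [6], total = 6
  t=10: active resources = [6], total = 6
  t=11: active resources = [6], total = 6
Peak resource demand = 7

7


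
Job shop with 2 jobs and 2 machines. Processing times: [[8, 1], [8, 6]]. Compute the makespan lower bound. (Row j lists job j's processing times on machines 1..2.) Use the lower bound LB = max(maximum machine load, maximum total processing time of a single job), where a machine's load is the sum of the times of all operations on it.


Machine loads:
  Machine 1: 8 + 8 = 16
  Machine 2: 1 + 6 = 7
Max machine load = 16
Job totals:
  Job 1: 9
  Job 2: 14
Max job total = 14
Lower bound = max(16, 14) = 16

16


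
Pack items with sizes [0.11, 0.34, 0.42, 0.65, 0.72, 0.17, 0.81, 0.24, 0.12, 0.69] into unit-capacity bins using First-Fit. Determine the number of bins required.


Place items sequentially using First-Fit:
  Item 0.11 -> new Bin 1
  Item 0.34 -> Bin 1 (now 0.45)
  Item 0.42 -> Bin 1 (now 0.87)
  Item 0.65 -> new Bin 2
  Item 0.72 -> new Bin 3
  Item 0.17 -> Bin 2 (now 0.82)
  Item 0.81 -> new Bin 4
  Item 0.24 -> Bin 3 (now 0.96)
  Item 0.12 -> Bin 1 (now 0.99)
  Item 0.69 -> new Bin 5
Total bins used = 5

5


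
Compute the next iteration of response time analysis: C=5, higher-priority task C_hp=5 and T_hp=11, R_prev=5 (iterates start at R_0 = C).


R_next = C + ceil(R_prev / T_hp) * C_hp
ceil(5 / 11) = ceil(0.4545) = 1
Interference = 1 * 5 = 5
R_next = 5 + 5 = 10

10


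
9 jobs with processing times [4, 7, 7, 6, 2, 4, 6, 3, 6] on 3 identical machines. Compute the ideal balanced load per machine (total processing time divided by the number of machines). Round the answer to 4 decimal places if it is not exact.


Total processing time = 4 + 7 + 7 + 6 + 2 + 4 + 6 + 3 + 6 = 45
Number of machines = 3
Ideal balanced load = 45 / 3 = 15.0

15.0


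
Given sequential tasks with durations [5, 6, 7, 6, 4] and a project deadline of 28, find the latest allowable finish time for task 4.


LF(activity 4) = deadline - sum of successor durations
Successors: activities 5 through 5 with durations [4]
Sum of successor durations = 4
LF = 28 - 4 = 24

24


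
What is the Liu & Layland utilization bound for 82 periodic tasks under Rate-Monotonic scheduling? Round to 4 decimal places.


Compute 2^(1/82) = 1.0084888420
Subtract 1: 1.0084888420 - 1 = 0.0084888420
Multiply by n: 82 * 0.0084888420 = 0.6960850440
Round to 4 dp: 0.6961

0.6961


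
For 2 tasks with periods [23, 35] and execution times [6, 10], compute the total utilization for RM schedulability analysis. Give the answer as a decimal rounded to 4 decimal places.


Compute individual utilizations (exact fractions):
  Task 1: C/T = 6/23 (approx. 0.2609)
  Task 2: C/T = 10/35 = 2/7 (approx. 0.2857)
Total utilization U = 6/23 + 2/7 = 88/161
Rounded to 4 decimal places: U = 0.5466
RM (Liu & Layland) bound for 2 tasks = 0.828427; compare with U = 88/161 (approx. 0.546584)
U <= bound, so schedulable by RM sufficient condition.

0.5466


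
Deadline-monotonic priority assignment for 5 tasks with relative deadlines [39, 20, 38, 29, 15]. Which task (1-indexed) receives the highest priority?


Sort tasks by relative deadline (ascending):
  Task 5: deadline = 15
  Task 2: deadline = 20
  Task 4: deadline = 29
  Task 3: deadline = 38
  Task 1: deadline = 39
Priority order (highest first): [5, 2, 4, 3, 1]
Highest priority task = 5

5


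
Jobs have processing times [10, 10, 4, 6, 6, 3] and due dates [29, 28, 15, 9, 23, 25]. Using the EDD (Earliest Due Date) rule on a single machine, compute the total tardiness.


Sort by due date (EDD order): [(6, 9), (4, 15), (6, 23), (3, 25), (10, 28), (10, 29)]
Compute completion times and tardiness:
  Job 1: p=6, d=9, C=6, tardiness=max(0,6-9)=0
  Job 2: p=4, d=15, C=10, tardiness=max(0,10-15)=0
  Job 3: p=6, d=23, C=16, tardiness=max(0,16-23)=0
  Job 4: p=3, d=25, C=19, tardiness=max(0,19-25)=0
  Job 5: p=10, d=28, C=29, tardiness=max(0,29-28)=1
  Job 6: p=10, d=29, C=39, tardiness=max(0,39-29)=10
Total tardiness = 11

11


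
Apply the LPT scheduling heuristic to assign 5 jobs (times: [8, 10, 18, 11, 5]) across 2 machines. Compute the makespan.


Sort jobs in decreasing order (LPT): [18, 11, 10, 8, 5]
Assign each job to the least loaded machine:
  Machine 1: jobs [18, 8], load = 26
  Machine 2: jobs [11, 10, 5], load = 26
Makespan = max load = 26

26


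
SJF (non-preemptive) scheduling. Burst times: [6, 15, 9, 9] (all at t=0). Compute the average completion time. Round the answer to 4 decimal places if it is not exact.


SJF order (ascending): [6, 9, 9, 15]
Completion times:
  Job 1: burst=6, C=6
  Job 2: burst=9, C=15
  Job 3: burst=9, C=24
  Job 4: burst=15, C=39
Average completion = 84/4 = 21.0

21.0


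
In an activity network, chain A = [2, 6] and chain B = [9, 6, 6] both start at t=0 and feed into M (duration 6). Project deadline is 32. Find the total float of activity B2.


Forward pass: ES(B2) = sum of predecessors on chain B = 9
EF = ES + duration = 9 + 6 = 15
Backward pass: LF(M) = deadline = 32; LS(M) = 32 - 6 = 26
LF(B2) = LS(M) - sum(successors on chain B) = 26 - 6 = 20
LS = LF - duration = 20 - 6 = 14
Total float = LS - ES = 14 - 9 = 5

5


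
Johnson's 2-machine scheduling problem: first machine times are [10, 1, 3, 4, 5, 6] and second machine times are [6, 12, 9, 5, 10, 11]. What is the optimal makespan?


Apply Johnson's rule:
  Group 1 (a <= b): [(2, 1, 12), (3, 3, 9), (4, 4, 5), (5, 5, 10), (6, 6, 11)]
  Group 2 (a > b): [(1, 10, 6)]
Optimal job order: [2, 3, 4, 5, 6, 1]
Schedule:
  Job 2: M1 done at 1, M2 done at 13
  Job 3: M1 done at 4, M2 done at 22
  Job 4: M1 done at 8, M2 done at 27
  Job 5: M1 done at 13, M2 done at 37
  Job 6: M1 done at 19, M2 done at 48
  Job 1: M1 done at 29, M2 done at 54
Makespan = 54

54


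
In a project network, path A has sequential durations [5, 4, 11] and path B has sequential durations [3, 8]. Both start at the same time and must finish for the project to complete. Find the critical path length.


Path A total = 5 + 4 + 11 = 20
Path B total = 3 + 8 = 11
Critical path = longest path = max(20, 11) = 20

20


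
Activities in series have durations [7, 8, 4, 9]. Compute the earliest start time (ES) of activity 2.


Activity 2 starts after activities 1 through 1 complete.
Predecessor durations: [7]
ES = 7 = 7

7


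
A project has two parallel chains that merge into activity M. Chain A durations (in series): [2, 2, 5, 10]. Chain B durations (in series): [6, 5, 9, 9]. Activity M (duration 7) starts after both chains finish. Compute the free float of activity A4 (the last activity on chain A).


ES(A4) = sum of predecessors on chain A = 9
EF(A4) = ES + duration = 9 + 10 = 19
Successor of A4 is M. ES(M) = max(sum(A), sum(B)) = max(19, 29) = 29
Free float = ES(successor) - EF(current) = 29 - 19 = 10

10


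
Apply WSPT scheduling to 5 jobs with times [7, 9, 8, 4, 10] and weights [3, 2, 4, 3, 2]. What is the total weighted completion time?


Compute p/w ratios and sort ascending (WSPT): [(4, 3), (8, 4), (7, 3), (9, 2), (10, 2)]
Compute weighted completion times:
  Job (p=4,w=3): C=4, w*C=3*4=12
  Job (p=8,w=4): C=12, w*C=4*12=48
  Job (p=7,w=3): C=19, w*C=3*19=57
  Job (p=9,w=2): C=28, w*C=2*28=56
  Job (p=10,w=2): C=38, w*C=2*38=76
Total weighted completion time = 249

249


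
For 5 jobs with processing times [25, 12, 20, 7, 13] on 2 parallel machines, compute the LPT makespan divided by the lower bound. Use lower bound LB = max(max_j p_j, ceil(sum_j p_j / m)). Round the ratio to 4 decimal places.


LPT order: [25, 20, 13, 12, 7]
Machine loads after assignment: [37, 40]
LPT makespan = 40
Lower bound = max(max_job, ceil(total/2)) = max(25, 39) = 39
Ratio = 40 / 39 = 1.0256

1.0256


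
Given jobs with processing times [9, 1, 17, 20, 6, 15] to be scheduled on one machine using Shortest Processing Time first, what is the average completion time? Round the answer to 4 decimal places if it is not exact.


Sort jobs by processing time (SPT order): [1, 6, 9, 15, 17, 20]
Compute completion times sequentially:
  Job 1: processing = 1, completes at 1
  Job 2: processing = 6, completes at 7
  Job 3: processing = 9, completes at 16
  Job 4: processing = 15, completes at 31
  Job 5: processing = 17, completes at 48
  Job 6: processing = 20, completes at 68
Sum of completion times = 171
Average completion time = 171/6 = 28.5

28.5


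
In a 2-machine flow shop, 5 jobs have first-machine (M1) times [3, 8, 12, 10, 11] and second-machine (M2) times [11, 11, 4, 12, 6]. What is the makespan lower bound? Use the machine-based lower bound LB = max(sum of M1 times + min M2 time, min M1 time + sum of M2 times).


LB1 = sum(M1 times) + min(M2 times) = 44 + 4 = 48
LB2 = min(M1 times) + sum(M2 times) = 3 + 44 = 47
Lower bound = max(LB1, LB2) = max(48, 47) = 48

48


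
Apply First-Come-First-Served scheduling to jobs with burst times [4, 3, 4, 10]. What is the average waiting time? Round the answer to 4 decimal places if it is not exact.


FCFS order (as given): [4, 3, 4, 10]
Waiting times:
  Job 1: wait = 0
  Job 2: wait = 4
  Job 3: wait = 7
  Job 4: wait = 11
Sum of waiting times = 22
Average waiting time = 22/4 = 5.5

5.5


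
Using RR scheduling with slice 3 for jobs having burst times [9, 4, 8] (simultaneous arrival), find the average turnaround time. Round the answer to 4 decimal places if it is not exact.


Time quantum = 3
Execution trace:
  J1 runs 3 units, time = 3
  J2 runs 3 units, time = 6
  J3 runs 3 units, time = 9
  J1 runs 3 units, time = 12
  J2 runs 1 units, time = 13
  J3 runs 3 units, time = 16
  J1 runs 3 units, time = 19
  J3 runs 2 units, time = 21
Finish times: [19, 13, 21]
Average turnaround = 53/3 = 17.6667

17.6667


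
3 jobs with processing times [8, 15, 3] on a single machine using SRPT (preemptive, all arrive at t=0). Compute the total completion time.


Since all jobs arrive at t=0, SRPT equals SPT ordering.
SPT order: [3, 8, 15]
Completion times:
  Job 1: p=3, C=3
  Job 2: p=8, C=11
  Job 3: p=15, C=26
Total completion time = 3 + 11 + 26 = 40

40


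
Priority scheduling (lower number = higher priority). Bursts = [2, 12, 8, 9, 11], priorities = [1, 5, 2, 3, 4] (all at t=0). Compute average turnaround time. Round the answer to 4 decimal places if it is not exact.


Sort by priority (ascending = highest first):
Order: [(1, 2), (2, 8), (3, 9), (4, 11), (5, 12)]
Completion times:
  Priority 1, burst=2, C=2
  Priority 2, burst=8, C=10
  Priority 3, burst=9, C=19
  Priority 4, burst=11, C=30
  Priority 5, burst=12, C=42
Average turnaround = 103/5 = 20.6

20.6


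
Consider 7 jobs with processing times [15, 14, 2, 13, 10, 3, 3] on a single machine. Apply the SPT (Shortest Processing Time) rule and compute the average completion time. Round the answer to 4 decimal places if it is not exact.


Sort jobs by processing time (SPT order): [2, 3, 3, 10, 13, 14, 15]
Compute completion times sequentially:
  Job 1: processing = 2, completes at 2
  Job 2: processing = 3, completes at 5
  Job 3: processing = 3, completes at 8
  Job 4: processing = 10, completes at 18
  Job 5: processing = 13, completes at 31
  Job 6: processing = 14, completes at 45
  Job 7: processing = 15, completes at 60
Sum of completion times = 169
Average completion time = 169/7 = 24.1429

24.1429


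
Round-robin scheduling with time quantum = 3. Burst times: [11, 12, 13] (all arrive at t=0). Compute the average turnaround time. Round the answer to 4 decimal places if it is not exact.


Time quantum = 3
Execution trace:
  J1 runs 3 units, time = 3
  J2 runs 3 units, time = 6
  J3 runs 3 units, time = 9
  J1 runs 3 units, time = 12
  J2 runs 3 units, time = 15
  J3 runs 3 units, time = 18
  J1 runs 3 units, time = 21
  J2 runs 3 units, time = 24
  J3 runs 3 units, time = 27
  J1 runs 2 units, time = 29
  J2 runs 3 units, time = 32
  J3 runs 3 units, time = 35
  J3 runs 1 units, time = 36
Finish times: [29, 32, 36]
Average turnaround = 97/3 = 32.3333

32.3333


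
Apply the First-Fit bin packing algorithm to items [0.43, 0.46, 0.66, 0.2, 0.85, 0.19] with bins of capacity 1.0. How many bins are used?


Place items sequentially using First-Fit:
  Item 0.43 -> new Bin 1
  Item 0.46 -> Bin 1 (now 0.89)
  Item 0.66 -> new Bin 2
  Item 0.2 -> Bin 2 (now 0.86)
  Item 0.85 -> new Bin 3
  Item 0.19 -> new Bin 4
Total bins used = 4

4


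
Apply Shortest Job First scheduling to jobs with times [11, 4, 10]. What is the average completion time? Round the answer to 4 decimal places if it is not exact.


SJF order (ascending): [4, 10, 11]
Completion times:
  Job 1: burst=4, C=4
  Job 2: burst=10, C=14
  Job 3: burst=11, C=25
Average completion = 43/3 = 14.3333

14.3333


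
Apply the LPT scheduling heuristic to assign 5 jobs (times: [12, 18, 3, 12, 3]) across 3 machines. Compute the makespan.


Sort jobs in decreasing order (LPT): [18, 12, 12, 3, 3]
Assign each job to the least loaded machine:
  Machine 1: jobs [18], load = 18
  Machine 2: jobs [12, 3], load = 15
  Machine 3: jobs [12, 3], load = 15
Makespan = max load = 18

18


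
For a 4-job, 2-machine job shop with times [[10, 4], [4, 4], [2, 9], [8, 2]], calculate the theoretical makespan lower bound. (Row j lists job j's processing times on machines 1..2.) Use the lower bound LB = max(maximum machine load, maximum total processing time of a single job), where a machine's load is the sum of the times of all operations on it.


Machine loads:
  Machine 1: 10 + 4 + 2 + 8 = 24
  Machine 2: 4 + 4 + 9 + 2 = 19
Max machine load = 24
Job totals:
  Job 1: 14
  Job 2: 8
  Job 3: 11
  Job 4: 10
Max job total = 14
Lower bound = max(24, 14) = 24

24


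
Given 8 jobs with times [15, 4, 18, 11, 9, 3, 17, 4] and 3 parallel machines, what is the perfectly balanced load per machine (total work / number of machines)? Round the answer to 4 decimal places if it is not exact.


Total processing time = 15 + 4 + 18 + 11 + 9 + 3 + 17 + 4 = 81
Number of machines = 3
Ideal balanced load = 81 / 3 = 27.0

27.0


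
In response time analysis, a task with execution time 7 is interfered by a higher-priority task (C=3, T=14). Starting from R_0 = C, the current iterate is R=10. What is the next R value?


R_next = C + ceil(R_prev / T_hp) * C_hp
ceil(10 / 14) = ceil(0.7143) = 1
Interference = 1 * 3 = 3
R_next = 7 + 3 = 10
R_next = R_prev, so the iteration has converged (response time = 10).

10


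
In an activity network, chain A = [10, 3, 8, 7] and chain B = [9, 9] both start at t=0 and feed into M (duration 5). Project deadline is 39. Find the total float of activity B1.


Forward pass: ES(B1) = sum of predecessors on chain B = 0
EF = ES + duration = 0 + 9 = 9
Backward pass: LF(M) = deadline = 39; LS(M) = 39 - 5 = 34
LF(B1) = LS(M) - sum(successors on chain B) = 34 - 9 = 25
LS = LF - duration = 25 - 9 = 16
Total float = LS - ES = 16 - 0 = 16

16


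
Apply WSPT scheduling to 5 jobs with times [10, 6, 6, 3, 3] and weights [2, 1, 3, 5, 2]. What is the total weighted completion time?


Compute p/w ratios and sort ascending (WSPT): [(3, 5), (3, 2), (6, 3), (10, 2), (6, 1)]
Compute weighted completion times:
  Job (p=3,w=5): C=3, w*C=5*3=15
  Job (p=3,w=2): C=6, w*C=2*6=12
  Job (p=6,w=3): C=12, w*C=3*12=36
  Job (p=10,w=2): C=22, w*C=2*22=44
  Job (p=6,w=1): C=28, w*C=1*28=28
Total weighted completion time = 135

135


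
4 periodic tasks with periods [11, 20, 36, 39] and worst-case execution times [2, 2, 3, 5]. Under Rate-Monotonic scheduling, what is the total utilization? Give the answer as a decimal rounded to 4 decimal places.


Compute individual utilizations (exact fractions):
  Task 1: C/T = 2/11 (approx. 0.1818)
  Task 2: C/T = 2/20 = 1/10 (approx. 0.1)
  Task 3: C/T = 3/36 = 1/12 (approx. 0.0833)
  Task 4: C/T = 5/39 (approx. 0.1282)
Total utilization U = 2/11 + 1/10 + 1/12 + 5/39 = 1411/2860
Rounded to 4 decimal places: U = 0.4934
RM (Liu & Layland) bound for 4 tasks = 0.756828; compare with U = 1411/2860 (approx. 0.493357)
U <= bound, so schedulable by RM sufficient condition.

0.4934


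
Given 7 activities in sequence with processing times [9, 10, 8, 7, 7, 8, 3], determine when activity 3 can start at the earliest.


Activity 3 starts after activities 1 through 2 complete.
Predecessor durations: [9, 10]
ES = 9 + 10 = 19

19


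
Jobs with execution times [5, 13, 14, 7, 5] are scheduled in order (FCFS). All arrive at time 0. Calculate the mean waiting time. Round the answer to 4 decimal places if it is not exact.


FCFS order (as given): [5, 13, 14, 7, 5]
Waiting times:
  Job 1: wait = 0
  Job 2: wait = 5
  Job 3: wait = 18
  Job 4: wait = 32
  Job 5: wait = 39
Sum of waiting times = 94
Average waiting time = 94/5 = 18.8

18.8


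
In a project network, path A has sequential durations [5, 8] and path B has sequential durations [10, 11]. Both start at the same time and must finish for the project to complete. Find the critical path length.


Path A total = 5 + 8 = 13
Path B total = 10 + 11 = 21
Critical path = longest path = max(13, 21) = 21

21


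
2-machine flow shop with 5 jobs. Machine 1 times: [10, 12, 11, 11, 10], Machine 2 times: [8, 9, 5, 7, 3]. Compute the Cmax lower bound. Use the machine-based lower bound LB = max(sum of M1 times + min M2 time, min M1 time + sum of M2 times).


LB1 = sum(M1 times) + min(M2 times) = 54 + 3 = 57
LB2 = min(M1 times) + sum(M2 times) = 10 + 32 = 42
Lower bound = max(LB1, LB2) = max(57, 42) = 57

57


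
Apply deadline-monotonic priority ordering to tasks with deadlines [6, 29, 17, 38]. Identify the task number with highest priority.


Sort tasks by relative deadline (ascending):
  Task 1: deadline = 6
  Task 3: deadline = 17
  Task 2: deadline = 29
  Task 4: deadline = 38
Priority order (highest first): [1, 3, 2, 4]
Highest priority task = 1

1


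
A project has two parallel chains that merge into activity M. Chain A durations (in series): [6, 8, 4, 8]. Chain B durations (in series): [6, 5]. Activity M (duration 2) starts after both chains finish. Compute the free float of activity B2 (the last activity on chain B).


ES(B2) = sum of predecessors on chain B = 6
EF(B2) = ES + duration = 6 + 5 = 11
Successor of B2 is M. ES(M) = max(sum(A), sum(B)) = max(26, 11) = 26
Free float = ES(successor) - EF(current) = 26 - 11 = 15

15


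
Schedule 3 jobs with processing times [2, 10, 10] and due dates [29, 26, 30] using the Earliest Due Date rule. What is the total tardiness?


Sort by due date (EDD order): [(10, 26), (2, 29), (10, 30)]
Compute completion times and tardiness:
  Job 1: p=10, d=26, C=10, tardiness=max(0,10-26)=0
  Job 2: p=2, d=29, C=12, tardiness=max(0,12-29)=0
  Job 3: p=10, d=30, C=22, tardiness=max(0,22-30)=0
Total tardiness = 0

0


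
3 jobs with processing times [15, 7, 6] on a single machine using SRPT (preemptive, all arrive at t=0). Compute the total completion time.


Since all jobs arrive at t=0, SRPT equals SPT ordering.
SPT order: [6, 7, 15]
Completion times:
  Job 1: p=6, C=6
  Job 2: p=7, C=13
  Job 3: p=15, C=28
Total completion time = 6 + 13 + 28 = 47

47


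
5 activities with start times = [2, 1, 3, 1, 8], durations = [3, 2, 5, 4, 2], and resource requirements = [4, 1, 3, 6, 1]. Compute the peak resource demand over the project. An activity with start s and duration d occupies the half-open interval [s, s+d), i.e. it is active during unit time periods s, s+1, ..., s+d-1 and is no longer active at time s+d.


Each activity i is active on [start_i, start_i + duration_i).
Compute total resource usage per time slot:
  t=0: active resources = [], total = 0
  t=1: active resources = [1, 6], total = 7
  t=2: active resources = [4, 1, 6], total = 11
  t=3: active resources = [4, 3, 6], total = 13
  t=4: active resources = [4, 3, 6], total = 13
  t=5: active resources = [3], total = 3
  t=6: active resources = [3], total = 3
  t=7: active resources = [3], total = 3
  t=8: active resources = [1], total = 1
  t=9: active resources = [1], total = 1
Peak resource demand = 13

13


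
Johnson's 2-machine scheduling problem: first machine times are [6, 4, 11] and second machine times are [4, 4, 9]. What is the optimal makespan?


Apply Johnson's rule:
  Group 1 (a <= b): [(2, 4, 4)]
  Group 2 (a > b): [(3, 11, 9), (1, 6, 4)]
Optimal job order: [2, 3, 1]
Schedule:
  Job 2: M1 done at 4, M2 done at 8
  Job 3: M1 done at 15, M2 done at 24
  Job 1: M1 done at 21, M2 done at 28
Makespan = 28

28


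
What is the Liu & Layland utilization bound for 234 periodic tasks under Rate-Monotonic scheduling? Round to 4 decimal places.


Compute 2^(1/234) = 1.0029665590
Subtract 1: 1.0029665590 - 1 = 0.0029665590
Multiply by n: 234 * 0.0029665590 = 0.6941748060
Round to 4 dp: 0.6942

0.6942


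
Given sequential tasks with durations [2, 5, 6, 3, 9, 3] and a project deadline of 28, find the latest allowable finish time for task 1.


LF(activity 1) = deadline - sum of successor durations
Successors: activities 2 through 6 with durations [5, 6, 3, 9, 3]
Sum of successor durations = 26
LF = 28 - 26 = 2

2


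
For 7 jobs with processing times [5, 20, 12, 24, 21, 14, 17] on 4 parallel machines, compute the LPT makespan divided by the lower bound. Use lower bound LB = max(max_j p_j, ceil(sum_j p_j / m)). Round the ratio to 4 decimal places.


LPT order: [24, 21, 20, 17, 14, 12, 5]
Machine loads after assignment: [24, 26, 32, 31]
LPT makespan = 32
Lower bound = max(max_job, ceil(total/4)) = max(24, 29) = 29
Ratio = 32 / 29 = 1.1034

1.1034


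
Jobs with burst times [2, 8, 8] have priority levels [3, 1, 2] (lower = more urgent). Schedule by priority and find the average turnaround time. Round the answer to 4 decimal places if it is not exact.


Sort by priority (ascending = highest first):
Order: [(1, 8), (2, 8), (3, 2)]
Completion times:
  Priority 1, burst=8, C=8
  Priority 2, burst=8, C=16
  Priority 3, burst=2, C=18
Average turnaround = 42/3 = 14.0

14.0


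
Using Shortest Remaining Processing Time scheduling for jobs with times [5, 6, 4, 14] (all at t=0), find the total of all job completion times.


Since all jobs arrive at t=0, SRPT equals SPT ordering.
SPT order: [4, 5, 6, 14]
Completion times:
  Job 1: p=4, C=4
  Job 2: p=5, C=9
  Job 3: p=6, C=15
  Job 4: p=14, C=29
Total completion time = 4 + 9 + 15 + 29 = 57

57


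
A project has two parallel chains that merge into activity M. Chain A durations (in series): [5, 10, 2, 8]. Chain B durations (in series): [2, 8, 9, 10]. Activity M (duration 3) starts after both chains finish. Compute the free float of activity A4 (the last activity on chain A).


ES(A4) = sum of predecessors on chain A = 17
EF(A4) = ES + duration = 17 + 8 = 25
Successor of A4 is M. ES(M) = max(sum(A), sum(B)) = max(25, 29) = 29
Free float = ES(successor) - EF(current) = 29 - 25 = 4

4


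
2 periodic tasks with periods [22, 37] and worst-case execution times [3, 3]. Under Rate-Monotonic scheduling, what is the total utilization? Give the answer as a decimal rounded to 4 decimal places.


Compute individual utilizations (exact fractions):
  Task 1: C/T = 3/22 (approx. 0.1364)
  Task 2: C/T = 3/37 (approx. 0.0811)
Total utilization U = 3/22 + 3/37 = 177/814
Rounded to 4 decimal places: U = 0.2174
RM (Liu & Layland) bound for 2 tasks = 0.828427; compare with U = 177/814 (approx. 0.217445)
U <= bound, so schedulable by RM sufficient condition.

0.2174


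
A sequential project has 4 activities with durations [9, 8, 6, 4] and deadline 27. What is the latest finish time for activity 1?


LF(activity 1) = deadline - sum of successor durations
Successors: activities 2 through 4 with durations [8, 6, 4]
Sum of successor durations = 18
LF = 27 - 18 = 9

9


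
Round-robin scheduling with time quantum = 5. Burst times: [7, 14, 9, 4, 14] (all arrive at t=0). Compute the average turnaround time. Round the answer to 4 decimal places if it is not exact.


Time quantum = 5
Execution trace:
  J1 runs 5 units, time = 5
  J2 runs 5 units, time = 10
  J3 runs 5 units, time = 15
  J4 runs 4 units, time = 19
  J5 runs 5 units, time = 24
  J1 runs 2 units, time = 26
  J2 runs 5 units, time = 31
  J3 runs 4 units, time = 35
  J5 runs 5 units, time = 40
  J2 runs 4 units, time = 44
  J5 runs 4 units, time = 48
Finish times: [26, 44, 35, 19, 48]
Average turnaround = 172/5 = 34.4

34.4


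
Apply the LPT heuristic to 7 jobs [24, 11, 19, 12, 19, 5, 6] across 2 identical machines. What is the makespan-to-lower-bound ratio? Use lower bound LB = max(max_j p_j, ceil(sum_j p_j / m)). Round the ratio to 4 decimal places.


LPT order: [24, 19, 19, 12, 11, 6, 5]
Machine loads after assignment: [47, 49]
LPT makespan = 49
Lower bound = max(max_job, ceil(total/2)) = max(24, 48) = 48
Ratio = 49 / 48 = 1.0208

1.0208


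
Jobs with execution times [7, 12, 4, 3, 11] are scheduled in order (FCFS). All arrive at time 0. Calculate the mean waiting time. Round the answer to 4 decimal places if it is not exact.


FCFS order (as given): [7, 12, 4, 3, 11]
Waiting times:
  Job 1: wait = 0
  Job 2: wait = 7
  Job 3: wait = 19
  Job 4: wait = 23
  Job 5: wait = 26
Sum of waiting times = 75
Average waiting time = 75/5 = 15.0

15.0


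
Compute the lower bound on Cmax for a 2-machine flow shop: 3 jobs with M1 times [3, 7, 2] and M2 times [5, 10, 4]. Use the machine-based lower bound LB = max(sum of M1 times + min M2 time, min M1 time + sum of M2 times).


LB1 = sum(M1 times) + min(M2 times) = 12 + 4 = 16
LB2 = min(M1 times) + sum(M2 times) = 2 + 19 = 21
Lower bound = max(LB1, LB2) = max(16, 21) = 21

21


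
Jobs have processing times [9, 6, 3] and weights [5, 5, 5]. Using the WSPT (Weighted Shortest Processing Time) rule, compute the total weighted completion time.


Compute p/w ratios and sort ascending (WSPT): [(3, 5), (6, 5), (9, 5)]
Compute weighted completion times:
  Job (p=3,w=5): C=3, w*C=5*3=15
  Job (p=6,w=5): C=9, w*C=5*9=45
  Job (p=9,w=5): C=18, w*C=5*18=90
Total weighted completion time = 150

150


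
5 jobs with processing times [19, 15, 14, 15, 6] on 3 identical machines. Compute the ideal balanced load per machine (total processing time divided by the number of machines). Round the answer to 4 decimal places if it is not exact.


Total processing time = 19 + 15 + 14 + 15 + 6 = 69
Number of machines = 3
Ideal balanced load = 69 / 3 = 23.0

23.0


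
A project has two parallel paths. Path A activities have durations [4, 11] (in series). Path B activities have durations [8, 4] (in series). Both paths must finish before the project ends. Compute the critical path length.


Path A total = 4 + 11 = 15
Path B total = 8 + 4 = 12
Critical path = longest path = max(15, 12) = 15

15


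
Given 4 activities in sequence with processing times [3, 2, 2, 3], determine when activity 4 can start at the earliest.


Activity 4 starts after activities 1 through 3 complete.
Predecessor durations: [3, 2, 2]
ES = 3 + 2 + 2 = 7

7


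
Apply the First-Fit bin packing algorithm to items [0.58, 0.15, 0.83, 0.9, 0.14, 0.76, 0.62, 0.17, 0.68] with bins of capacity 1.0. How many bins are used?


Place items sequentially using First-Fit:
  Item 0.58 -> new Bin 1
  Item 0.15 -> Bin 1 (now 0.73)
  Item 0.83 -> new Bin 2
  Item 0.9 -> new Bin 3
  Item 0.14 -> Bin 1 (now 0.87)
  Item 0.76 -> new Bin 4
  Item 0.62 -> new Bin 5
  Item 0.17 -> Bin 2 (now 1.0)
  Item 0.68 -> new Bin 6
Total bins used = 6

6


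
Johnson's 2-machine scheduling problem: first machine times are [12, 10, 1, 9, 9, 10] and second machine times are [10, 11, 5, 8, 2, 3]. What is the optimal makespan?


Apply Johnson's rule:
  Group 1 (a <= b): [(3, 1, 5), (2, 10, 11)]
  Group 2 (a > b): [(1, 12, 10), (4, 9, 8), (6, 10, 3), (5, 9, 2)]
Optimal job order: [3, 2, 1, 4, 6, 5]
Schedule:
  Job 3: M1 done at 1, M2 done at 6
  Job 2: M1 done at 11, M2 done at 22
  Job 1: M1 done at 23, M2 done at 33
  Job 4: M1 done at 32, M2 done at 41
  Job 6: M1 done at 42, M2 done at 45
  Job 5: M1 done at 51, M2 done at 53
Makespan = 53

53


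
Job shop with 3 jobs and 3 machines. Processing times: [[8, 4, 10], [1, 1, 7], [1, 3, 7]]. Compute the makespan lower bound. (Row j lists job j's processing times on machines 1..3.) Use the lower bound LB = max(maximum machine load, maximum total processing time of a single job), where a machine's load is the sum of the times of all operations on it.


Machine loads:
  Machine 1: 8 + 1 + 1 = 10
  Machine 2: 4 + 1 + 3 = 8
  Machine 3: 10 + 7 + 7 = 24
Max machine load = 24
Job totals:
  Job 1: 22
  Job 2: 9
  Job 3: 11
Max job total = 22
Lower bound = max(24, 22) = 24

24


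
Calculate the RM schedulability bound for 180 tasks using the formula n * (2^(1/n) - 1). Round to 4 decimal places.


Compute 2^(1/180) = 1.0038582416
Subtract 1: 1.0038582416 - 1 = 0.0038582416
Multiply by n: 180 * 0.0038582416 = 0.6944834880
Round to 4 dp: 0.6945

0.6945


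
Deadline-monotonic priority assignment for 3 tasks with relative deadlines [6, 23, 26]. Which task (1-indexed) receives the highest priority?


Sort tasks by relative deadline (ascending):
  Task 1: deadline = 6
  Task 2: deadline = 23
  Task 3: deadline = 26
Priority order (highest first): [1, 2, 3]
Highest priority task = 1

1
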